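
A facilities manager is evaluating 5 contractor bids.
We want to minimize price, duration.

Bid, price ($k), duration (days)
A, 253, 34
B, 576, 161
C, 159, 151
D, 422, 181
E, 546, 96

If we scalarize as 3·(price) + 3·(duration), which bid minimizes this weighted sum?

A: 3·253 + 3·34 = 861
B: 3·576 + 3·161 = 2211
C: 3·159 + 3·151 = 930
D: 3·422 + 3·181 = 1809
E: 3·546 + 3·96 = 1926
Lowest: A at 861.

A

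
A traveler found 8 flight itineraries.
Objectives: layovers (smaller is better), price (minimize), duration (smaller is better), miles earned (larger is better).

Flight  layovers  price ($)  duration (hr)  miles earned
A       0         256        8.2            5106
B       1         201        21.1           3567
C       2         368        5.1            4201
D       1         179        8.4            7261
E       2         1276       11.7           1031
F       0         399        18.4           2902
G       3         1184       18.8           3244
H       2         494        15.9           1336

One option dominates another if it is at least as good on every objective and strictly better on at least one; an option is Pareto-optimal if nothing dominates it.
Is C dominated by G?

No

G vs C: G is worse on layovers (3 vs 2), so it does not dominate C.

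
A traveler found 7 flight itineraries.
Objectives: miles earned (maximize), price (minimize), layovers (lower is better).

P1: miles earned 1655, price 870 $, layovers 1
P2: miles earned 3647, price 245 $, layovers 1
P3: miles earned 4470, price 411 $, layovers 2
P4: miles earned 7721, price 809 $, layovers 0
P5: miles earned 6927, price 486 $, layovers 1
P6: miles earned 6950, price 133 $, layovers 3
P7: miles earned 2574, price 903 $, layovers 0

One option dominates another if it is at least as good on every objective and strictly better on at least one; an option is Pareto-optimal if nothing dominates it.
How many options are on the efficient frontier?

P1: dominated by P2 (miles earned 3647≥1655, price 245≤870, layovers 1≤1).
P2: not dominated.
P3: not dominated.
P4: not dominated (best miles earned).
P5: not dominated.
P6: not dominated (best price).
P7: dominated by P4 (miles earned 7721≥2574, price 809≤903, layovers 0≤0).
Pareto-optimal: P2, P3, P4, P5, P6 → 5.

5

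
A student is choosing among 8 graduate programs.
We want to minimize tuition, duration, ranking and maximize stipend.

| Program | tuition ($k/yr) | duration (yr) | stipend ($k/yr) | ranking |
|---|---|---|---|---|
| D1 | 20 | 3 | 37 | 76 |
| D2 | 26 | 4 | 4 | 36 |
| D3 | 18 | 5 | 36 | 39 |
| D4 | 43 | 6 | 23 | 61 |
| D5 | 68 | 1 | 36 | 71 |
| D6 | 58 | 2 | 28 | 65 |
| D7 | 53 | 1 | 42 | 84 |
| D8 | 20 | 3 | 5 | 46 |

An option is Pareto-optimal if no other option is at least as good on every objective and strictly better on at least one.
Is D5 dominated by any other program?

D1: worse on duration (3 vs 1).
D2: worse on duration (4 vs 1).
D3: worse on duration (5 vs 1).
D4: worse on duration (6 vs 1).
D6: worse on duration (2 vs 1).
D7: worse on ranking (84 vs 71).
D8: worse on duration (3 vs 1).
No option is at least as good as D5 on every objective and strictly better on one.

No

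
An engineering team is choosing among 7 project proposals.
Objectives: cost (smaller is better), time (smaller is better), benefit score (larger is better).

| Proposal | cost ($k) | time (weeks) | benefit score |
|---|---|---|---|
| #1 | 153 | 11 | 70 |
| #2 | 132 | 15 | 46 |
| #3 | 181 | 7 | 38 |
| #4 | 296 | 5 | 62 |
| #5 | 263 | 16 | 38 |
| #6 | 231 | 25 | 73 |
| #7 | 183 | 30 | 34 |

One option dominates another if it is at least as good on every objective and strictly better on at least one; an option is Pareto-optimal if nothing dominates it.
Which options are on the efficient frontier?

#1, #2, #3, #4, #6

#1: not dominated.
#2: not dominated (best cost).
#3: not dominated.
#4: not dominated (best time).
#5: dominated by #1 (cost 153≤263, time 11≤16, benefit score 70≥38).
#6: not dominated (best benefit score).
#7: dominated by #1 (cost 153≤183, time 11≤30, benefit score 70≥34).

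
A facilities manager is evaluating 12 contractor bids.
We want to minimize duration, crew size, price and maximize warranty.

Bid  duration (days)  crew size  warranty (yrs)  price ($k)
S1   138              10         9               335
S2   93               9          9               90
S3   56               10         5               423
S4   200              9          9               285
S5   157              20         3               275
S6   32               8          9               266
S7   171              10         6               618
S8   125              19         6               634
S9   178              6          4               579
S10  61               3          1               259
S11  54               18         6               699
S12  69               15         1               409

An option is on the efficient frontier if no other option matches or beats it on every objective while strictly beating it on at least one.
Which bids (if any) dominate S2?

none

S1: worse on duration (138 vs 93).
S3: worse on crew size (10 vs 9).
S4: worse on duration (200 vs 93).
S5: worse on duration (157 vs 93).
S6: worse on price (266 vs 90).
S7: worse on duration (171 vs 93).
S8: worse on duration (125 vs 93).
S9: worse on duration (178 vs 93).
S10: worse on warranty (1 vs 9).
S11: worse on crew size (18 vs 9).
S12: worse on crew size (15 vs 9).
No option dominates S2.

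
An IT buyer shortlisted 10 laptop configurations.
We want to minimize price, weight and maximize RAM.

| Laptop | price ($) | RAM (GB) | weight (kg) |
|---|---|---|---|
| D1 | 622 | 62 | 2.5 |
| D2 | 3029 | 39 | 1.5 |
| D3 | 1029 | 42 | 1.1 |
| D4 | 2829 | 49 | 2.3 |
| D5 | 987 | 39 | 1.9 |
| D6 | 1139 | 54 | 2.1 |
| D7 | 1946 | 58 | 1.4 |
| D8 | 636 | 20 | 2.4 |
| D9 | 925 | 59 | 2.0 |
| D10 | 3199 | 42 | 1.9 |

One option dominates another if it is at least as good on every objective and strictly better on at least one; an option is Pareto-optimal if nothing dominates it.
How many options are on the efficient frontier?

6

D1: not dominated (best price).
D2: dominated by D3 (price 1029≤3029, RAM 42≥39, weight 1.1≤1.5).
D3: not dominated (best weight).
D4: dominated by D6 (price 1139≤2829, RAM 54≥49, weight 2.1≤2.3).
D5: not dominated.
D6: dominated by D9 (price 925≤1139, RAM 59≥54, weight 2.0≤2.1).
D7: not dominated.
D8: not dominated.
D9: not dominated.
D10: dominated by D3 (price 1029≤3199, RAM 42≥42, weight 1.1≤1.9).
Pareto-optimal: D1, D3, D5, D7, D8, D9 → 6.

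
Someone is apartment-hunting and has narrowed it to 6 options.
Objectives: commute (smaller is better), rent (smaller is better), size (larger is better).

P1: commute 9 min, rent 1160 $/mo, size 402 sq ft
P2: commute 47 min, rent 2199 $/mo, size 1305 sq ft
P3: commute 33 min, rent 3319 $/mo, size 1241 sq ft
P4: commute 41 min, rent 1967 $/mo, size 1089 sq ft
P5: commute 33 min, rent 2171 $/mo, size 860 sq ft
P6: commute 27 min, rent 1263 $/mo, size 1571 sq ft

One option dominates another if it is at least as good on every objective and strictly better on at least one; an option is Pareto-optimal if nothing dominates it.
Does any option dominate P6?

No

P1: worse on size (402 vs 1571).
P2: worse on commute (47 vs 27).
P3: worse on commute (33 vs 27).
P4: worse on commute (41 vs 27).
P5: worse on commute (33 vs 27).
No option is at least as good as P6 on every objective and strictly better on one.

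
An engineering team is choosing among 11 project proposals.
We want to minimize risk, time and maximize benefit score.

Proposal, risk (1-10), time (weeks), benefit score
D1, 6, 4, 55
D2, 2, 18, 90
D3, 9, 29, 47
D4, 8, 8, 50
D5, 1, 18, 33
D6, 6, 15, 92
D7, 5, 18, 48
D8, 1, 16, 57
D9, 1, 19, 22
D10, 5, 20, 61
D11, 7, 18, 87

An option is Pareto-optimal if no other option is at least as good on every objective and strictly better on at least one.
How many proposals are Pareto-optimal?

D1: not dominated (best time).
D2: not dominated.
D3: dominated by D1 (risk 6≤9, time 4≤29, benefit score 55≥47).
D4: dominated by D1 (risk 6≤8, time 4≤8, benefit score 55≥50).
D5: dominated by D8 (risk 1≤1, time 16≤18, benefit score 57≥33).
D6: not dominated (best benefit score).
D7: dominated by D2 (risk 2≤5, time 18≤18, benefit score 90≥48).
D8: not dominated.
D9: dominated by D5 (risk 1≤1, time 18≤19, benefit score 33≥22).
D10: dominated by D2 (risk 2≤5, time 18≤20, benefit score 90≥61).
D11: dominated by D2 (risk 2≤7, time 18≤18, benefit score 90≥87).
Pareto-optimal: D1, D2, D6, D8 → 4.

4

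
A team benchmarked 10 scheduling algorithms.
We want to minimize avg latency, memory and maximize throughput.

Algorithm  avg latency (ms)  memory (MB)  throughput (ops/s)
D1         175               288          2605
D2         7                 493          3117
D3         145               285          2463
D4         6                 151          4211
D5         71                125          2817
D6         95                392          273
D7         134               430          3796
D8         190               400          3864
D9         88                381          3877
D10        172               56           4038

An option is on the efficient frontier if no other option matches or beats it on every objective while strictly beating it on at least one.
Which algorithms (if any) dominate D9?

D4: avg latency 6≤88, memory 151≤381, throughput 4211≥3877 — dominates D9.
Others (D1, D2, D3, D5, D6, D7, D8, D10) are each worse than D9 on at least one objective.

D4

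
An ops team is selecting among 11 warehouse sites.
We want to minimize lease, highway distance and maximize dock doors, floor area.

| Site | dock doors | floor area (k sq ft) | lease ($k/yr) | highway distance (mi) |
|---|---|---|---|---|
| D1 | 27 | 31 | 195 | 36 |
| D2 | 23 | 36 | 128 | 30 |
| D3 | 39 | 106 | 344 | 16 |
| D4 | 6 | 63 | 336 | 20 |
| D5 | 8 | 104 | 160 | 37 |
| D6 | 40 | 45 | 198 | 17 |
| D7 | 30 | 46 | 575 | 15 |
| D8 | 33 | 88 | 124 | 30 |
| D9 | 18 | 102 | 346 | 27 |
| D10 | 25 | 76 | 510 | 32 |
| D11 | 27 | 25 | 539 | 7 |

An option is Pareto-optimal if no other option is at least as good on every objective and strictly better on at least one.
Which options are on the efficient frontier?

D1: dominated by D8 (dock doors 33≥27, floor area 88≥31, lease 124≤195, highway distance 30≤36).
D2: dominated by D8 (dock doors 33≥23, floor area 88≥36, lease 124≤128, highway distance 30≤30).
D3: not dominated (best floor area).
D4: not dominated.
D5: not dominated.
D6: not dominated (best dock doors).
D7: not dominated.
D8: not dominated (best lease).
D9: dominated by D3 (dock doors 39≥18, floor area 106≥102, lease 344≤346, highway distance 16≤27).
D10: dominated by D3 (dock doors 39≥25, floor area 106≥76, lease 344≤510, highway distance 16≤32).
D11: not dominated (best highway distance).

D3, D4, D5, D6, D7, D8, D11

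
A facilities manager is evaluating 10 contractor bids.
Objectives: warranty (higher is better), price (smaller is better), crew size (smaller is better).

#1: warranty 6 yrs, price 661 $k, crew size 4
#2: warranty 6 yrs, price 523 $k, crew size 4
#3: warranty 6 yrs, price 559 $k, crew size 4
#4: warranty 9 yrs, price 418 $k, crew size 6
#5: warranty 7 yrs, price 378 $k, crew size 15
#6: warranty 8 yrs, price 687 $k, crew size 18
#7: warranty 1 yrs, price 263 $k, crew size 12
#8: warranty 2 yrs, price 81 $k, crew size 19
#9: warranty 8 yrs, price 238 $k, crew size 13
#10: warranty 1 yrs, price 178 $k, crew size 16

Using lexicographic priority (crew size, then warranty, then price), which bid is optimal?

#2

First minimize crew size: best is 4, kept {#1, #2, #3}.
Then maximize warranty: best is 6, kept {#1, #2, #3}.
Then minimize price: best is 523, kept {#2}.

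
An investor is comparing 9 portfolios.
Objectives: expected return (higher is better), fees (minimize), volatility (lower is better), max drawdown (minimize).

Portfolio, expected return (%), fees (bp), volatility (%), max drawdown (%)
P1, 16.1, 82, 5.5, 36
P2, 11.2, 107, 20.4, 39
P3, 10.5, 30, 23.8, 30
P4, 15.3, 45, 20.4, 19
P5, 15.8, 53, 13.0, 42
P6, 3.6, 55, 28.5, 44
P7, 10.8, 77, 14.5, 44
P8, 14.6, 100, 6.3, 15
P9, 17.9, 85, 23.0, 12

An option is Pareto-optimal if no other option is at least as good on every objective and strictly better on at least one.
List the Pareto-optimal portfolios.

P1: not dominated (best volatility).
P2: dominated by P1 (expected return 16.1≥11.2, fees 82≤107, volatility 5.5≤20.4, max drawdown 36≤39).
P3: not dominated (best fees).
P4: not dominated.
P5: not dominated.
P6: dominated by P3 (expected return 10.5≥3.6, fees 30≤55, volatility 23.8≤28.5, max drawdown 30≤44).
P7: dominated by P5 (expected return 15.8≥10.8, fees 53≤77, volatility 13.0≤14.5, max drawdown 42≤44).
P8: not dominated.
P9: not dominated (best expected return).

P1, P3, P4, P5, P8, P9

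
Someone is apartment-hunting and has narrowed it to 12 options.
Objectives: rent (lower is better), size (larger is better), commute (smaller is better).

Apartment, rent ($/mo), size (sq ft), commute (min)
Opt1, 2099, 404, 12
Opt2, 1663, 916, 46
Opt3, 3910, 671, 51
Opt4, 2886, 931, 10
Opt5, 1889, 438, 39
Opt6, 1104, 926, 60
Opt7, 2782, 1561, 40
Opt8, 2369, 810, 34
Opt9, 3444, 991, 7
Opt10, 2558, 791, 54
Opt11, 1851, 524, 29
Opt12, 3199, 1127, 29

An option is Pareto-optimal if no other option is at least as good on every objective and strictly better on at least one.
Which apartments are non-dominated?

Opt1: not dominated.
Opt2: not dominated.
Opt3: dominated by Opt2 (rent 1663≤3910, size 916≥671, commute 46≤51).
Opt4: not dominated.
Opt5: dominated by Opt11 (rent 1851≤1889, size 524≥438, commute 29≤39).
Opt6: not dominated (best rent).
Opt7: not dominated (best size).
Opt8: not dominated.
Opt9: not dominated (best commute).
Opt10: dominated by Opt2 (rent 1663≤2558, size 916≥791, commute 46≤54).
Opt11: not dominated.
Opt12: not dominated.

Opt1, Opt2, Opt4, Opt6, Opt7, Opt8, Opt9, Opt11, Opt12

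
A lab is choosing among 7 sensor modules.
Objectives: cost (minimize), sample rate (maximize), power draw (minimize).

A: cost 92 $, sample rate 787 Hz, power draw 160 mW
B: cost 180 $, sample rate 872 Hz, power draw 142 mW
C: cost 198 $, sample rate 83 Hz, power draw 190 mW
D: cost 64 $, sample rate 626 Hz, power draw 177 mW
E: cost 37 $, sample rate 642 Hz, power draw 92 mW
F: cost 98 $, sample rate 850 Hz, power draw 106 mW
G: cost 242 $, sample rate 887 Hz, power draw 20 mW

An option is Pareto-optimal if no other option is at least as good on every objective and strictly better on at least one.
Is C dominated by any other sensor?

A vs C: cost 92≤198, sample rate 787≥83, power draw 160≤190 — A is at least as good on every objective and strictly better on at least one, so A dominates C.

Yes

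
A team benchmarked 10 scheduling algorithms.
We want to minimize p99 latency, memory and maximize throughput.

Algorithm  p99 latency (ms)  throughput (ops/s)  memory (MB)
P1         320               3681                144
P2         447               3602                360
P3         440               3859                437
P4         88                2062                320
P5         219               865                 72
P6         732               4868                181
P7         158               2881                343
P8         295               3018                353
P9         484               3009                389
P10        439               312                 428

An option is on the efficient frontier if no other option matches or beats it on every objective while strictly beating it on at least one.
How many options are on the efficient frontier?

P1: not dominated.
P2: dominated by P1 (p99 latency 320≤447, throughput 3681≥3602, memory 144≤360).
P3: not dominated.
P4: not dominated (best p99 latency).
P5: not dominated (best memory).
P6: not dominated (best throughput).
P7: not dominated.
P8: not dominated.
P9: dominated by P1 (p99 latency 320≤484, throughput 3681≥3009, memory 144≤389).
P10: dominated by P1 (p99 latency 320≤439, throughput 3681≥312, memory 144≤428).
Pareto-optimal: P1, P3, P4, P5, P6, P7, P8 → 7.

7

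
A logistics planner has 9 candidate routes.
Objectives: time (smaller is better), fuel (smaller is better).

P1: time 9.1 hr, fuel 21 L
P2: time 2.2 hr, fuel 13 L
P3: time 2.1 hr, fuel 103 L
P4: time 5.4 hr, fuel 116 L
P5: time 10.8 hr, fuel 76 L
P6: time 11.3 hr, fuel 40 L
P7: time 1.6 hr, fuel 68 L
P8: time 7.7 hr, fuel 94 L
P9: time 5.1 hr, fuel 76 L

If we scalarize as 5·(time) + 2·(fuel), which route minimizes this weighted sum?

P2

P1: 5·9.1 + 2·21 = 87.5
P2: 5·2.2 + 2·13 = 37.0
P3: 5·2.1 + 2·103 = 216.5
P4: 5·5.4 + 2·116 = 259.0
P5: 5·10.8 + 2·76 = 206.0
P6: 5·11.3 + 2·40 = 136.5
P7: 5·1.6 + 2·68 = 144.0
P8: 5·7.7 + 2·94 = 226.5
P9: 5·5.1 + 2·76 = 177.5
Lowest: P2 at 37.0.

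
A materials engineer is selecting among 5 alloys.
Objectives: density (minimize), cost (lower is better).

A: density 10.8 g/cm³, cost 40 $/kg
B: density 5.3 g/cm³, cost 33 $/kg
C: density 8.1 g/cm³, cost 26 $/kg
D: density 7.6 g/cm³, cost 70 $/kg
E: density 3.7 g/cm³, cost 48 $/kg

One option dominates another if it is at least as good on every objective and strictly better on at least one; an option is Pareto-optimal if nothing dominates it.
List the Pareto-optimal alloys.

B, C, E

A: dominated by B (density 5.3≤10.8, cost 33≤40).
B: not dominated.
C: not dominated (best cost).
D: dominated by B (density 5.3≤7.6, cost 33≤70).
E: not dominated (best density).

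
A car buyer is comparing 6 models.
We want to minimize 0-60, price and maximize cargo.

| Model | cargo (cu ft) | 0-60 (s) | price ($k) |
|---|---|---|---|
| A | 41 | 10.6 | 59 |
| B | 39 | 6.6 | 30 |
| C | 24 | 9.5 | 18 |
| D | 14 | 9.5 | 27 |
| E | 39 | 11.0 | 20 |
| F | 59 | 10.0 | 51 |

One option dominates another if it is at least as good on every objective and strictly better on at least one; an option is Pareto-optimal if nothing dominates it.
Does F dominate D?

F vs D: F is worse on 0-60 (10.0 vs 9.5), so it does not dominate D.

No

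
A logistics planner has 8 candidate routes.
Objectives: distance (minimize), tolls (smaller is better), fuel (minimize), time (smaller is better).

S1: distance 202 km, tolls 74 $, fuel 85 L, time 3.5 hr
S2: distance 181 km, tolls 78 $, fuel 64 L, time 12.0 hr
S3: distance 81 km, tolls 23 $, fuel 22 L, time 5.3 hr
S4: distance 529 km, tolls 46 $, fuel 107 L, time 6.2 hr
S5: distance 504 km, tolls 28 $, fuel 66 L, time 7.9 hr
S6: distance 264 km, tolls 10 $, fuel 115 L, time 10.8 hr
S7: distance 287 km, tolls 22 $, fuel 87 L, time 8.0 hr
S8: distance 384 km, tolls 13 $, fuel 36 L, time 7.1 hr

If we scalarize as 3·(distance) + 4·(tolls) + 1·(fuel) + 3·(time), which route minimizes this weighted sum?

S1: 3·202 + 4·74 + 1·85 + 3·3.5 = 997.5
S2: 3·181 + 4·78 + 1·64 + 3·12.0 = 955.0
S3: 3·81 + 4·23 + 1·22 + 3·5.3 = 372.9
S4: 3·529 + 4·46 + 1·107 + 3·6.2 = 1896.6
S5: 3·504 + 4·28 + 1·66 + 3·7.9 = 1713.7
S6: 3·264 + 4·10 + 1·115 + 3·10.8 = 979.4
S7: 3·287 + 4·22 + 1·87 + 3·8.0 = 1060.0
S8: 3·384 + 4·13 + 1·36 + 3·7.1 = 1261.3
Lowest: S3 at 372.9.

S3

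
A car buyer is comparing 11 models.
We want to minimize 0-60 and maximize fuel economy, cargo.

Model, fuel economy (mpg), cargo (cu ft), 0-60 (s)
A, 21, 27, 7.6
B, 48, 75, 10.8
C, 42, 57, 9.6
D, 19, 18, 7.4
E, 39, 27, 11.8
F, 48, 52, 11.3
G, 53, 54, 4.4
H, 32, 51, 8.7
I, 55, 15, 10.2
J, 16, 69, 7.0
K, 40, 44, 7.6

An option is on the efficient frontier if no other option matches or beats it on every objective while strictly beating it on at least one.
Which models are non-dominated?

B, C, G, I, J

A: dominated by G (fuel economy 53≥21, cargo 54≥27, 0-60 4.4≤7.6).
B: not dominated (best cargo).
C: not dominated.
D: dominated by G (fuel economy 53≥19, cargo 54≥18, 0-60 4.4≤7.4).
E: dominated by B (fuel economy 48≥39, cargo 75≥27, 0-60 10.8≤11.8).
F: dominated by B (fuel economy 48≥48, cargo 75≥52, 0-60 10.8≤11.3).
G: not dominated (best 0-60).
H: dominated by G (fuel economy 53≥32, cargo 54≥51, 0-60 4.4≤8.7).
I: not dominated (best fuel economy).
J: not dominated.
K: dominated by G (fuel economy 53≥40, cargo 54≥44, 0-60 4.4≤7.6).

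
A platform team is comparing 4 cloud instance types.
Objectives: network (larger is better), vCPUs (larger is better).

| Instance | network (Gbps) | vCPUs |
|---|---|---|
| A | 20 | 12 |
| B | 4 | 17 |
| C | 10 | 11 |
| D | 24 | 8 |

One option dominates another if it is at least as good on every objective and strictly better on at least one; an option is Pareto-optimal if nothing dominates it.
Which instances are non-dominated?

A, B, D

A: not dominated.
B: not dominated (best vCPUs).
C: dominated by A (network 20≥10, vCPUs 12≥11).
D: not dominated (best network).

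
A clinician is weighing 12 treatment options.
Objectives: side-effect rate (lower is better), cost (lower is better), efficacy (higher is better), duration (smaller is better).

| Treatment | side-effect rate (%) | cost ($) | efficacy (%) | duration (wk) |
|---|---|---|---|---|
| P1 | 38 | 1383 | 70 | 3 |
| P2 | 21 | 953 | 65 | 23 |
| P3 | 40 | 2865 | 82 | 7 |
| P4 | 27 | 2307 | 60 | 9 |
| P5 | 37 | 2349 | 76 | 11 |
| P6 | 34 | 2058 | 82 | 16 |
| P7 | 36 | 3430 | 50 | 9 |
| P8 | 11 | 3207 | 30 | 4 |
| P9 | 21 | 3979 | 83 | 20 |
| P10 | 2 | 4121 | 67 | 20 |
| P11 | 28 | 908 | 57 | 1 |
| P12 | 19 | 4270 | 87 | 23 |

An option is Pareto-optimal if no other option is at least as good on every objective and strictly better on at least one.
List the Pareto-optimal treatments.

P1: not dominated.
P2: not dominated.
P3: not dominated.
P4: not dominated.
P5: not dominated.
P6: not dominated.
P7: dominated by P4 (side-effect rate 27≤36, cost 2307≤3430, efficacy 60≥50, duration 9≤9).
P8: not dominated.
P9: not dominated.
P10: not dominated (best side-effect rate).
P11: not dominated (best cost).
P12: not dominated (best efficacy).

P1, P2, P3, P4, P5, P6, P8, P9, P10, P11, P12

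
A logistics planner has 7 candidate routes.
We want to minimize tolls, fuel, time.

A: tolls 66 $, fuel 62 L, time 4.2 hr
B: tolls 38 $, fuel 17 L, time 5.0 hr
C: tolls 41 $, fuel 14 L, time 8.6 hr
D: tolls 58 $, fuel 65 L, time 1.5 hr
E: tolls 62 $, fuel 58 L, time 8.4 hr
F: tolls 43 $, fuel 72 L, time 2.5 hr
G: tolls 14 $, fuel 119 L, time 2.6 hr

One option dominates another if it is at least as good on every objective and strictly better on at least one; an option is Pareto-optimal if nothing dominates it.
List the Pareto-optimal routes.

A: not dominated.
B: not dominated.
C: not dominated (best fuel).
D: not dominated (best time).
E: dominated by B (tolls 38≤62, fuel 17≤58, time 5.0≤8.4).
F: not dominated.
G: not dominated (best tolls).

A, B, C, D, F, G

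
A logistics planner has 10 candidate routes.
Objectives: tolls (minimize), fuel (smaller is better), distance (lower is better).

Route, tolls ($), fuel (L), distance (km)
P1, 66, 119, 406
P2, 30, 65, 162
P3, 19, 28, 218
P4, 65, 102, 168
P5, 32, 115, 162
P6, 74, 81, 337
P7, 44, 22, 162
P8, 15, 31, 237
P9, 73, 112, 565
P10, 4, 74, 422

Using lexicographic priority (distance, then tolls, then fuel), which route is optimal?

P2

First minimize distance: best is 162, kept {P2, P5, P7}.
Then minimize tolls: best is 30, kept {P2}.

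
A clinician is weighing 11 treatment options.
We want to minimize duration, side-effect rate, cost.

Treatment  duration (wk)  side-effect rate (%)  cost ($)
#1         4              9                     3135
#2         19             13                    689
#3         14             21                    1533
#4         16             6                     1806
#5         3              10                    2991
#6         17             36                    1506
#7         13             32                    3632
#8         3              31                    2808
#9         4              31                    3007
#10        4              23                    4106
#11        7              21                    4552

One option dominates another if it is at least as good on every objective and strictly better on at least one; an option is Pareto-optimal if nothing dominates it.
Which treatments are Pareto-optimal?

#1, #2, #3, #4, #5, #6, #8

#1: not dominated.
#2: not dominated (best cost).
#3: not dominated.
#4: not dominated (best side-effect rate).
#5: not dominated.
#6: not dominated.
#7: dominated by #1 (duration 4≤13, side-effect rate 9≤32, cost 3135≤3632).
#8: not dominated.
#9: dominated by #5 (duration 3≤4, side-effect rate 10≤31, cost 2991≤3007).
#10: dominated by #1 (duration 4≤4, side-effect rate 9≤23, cost 3135≤4106).
#11: dominated by #1 (duration 4≤7, side-effect rate 9≤21, cost 3135≤4552).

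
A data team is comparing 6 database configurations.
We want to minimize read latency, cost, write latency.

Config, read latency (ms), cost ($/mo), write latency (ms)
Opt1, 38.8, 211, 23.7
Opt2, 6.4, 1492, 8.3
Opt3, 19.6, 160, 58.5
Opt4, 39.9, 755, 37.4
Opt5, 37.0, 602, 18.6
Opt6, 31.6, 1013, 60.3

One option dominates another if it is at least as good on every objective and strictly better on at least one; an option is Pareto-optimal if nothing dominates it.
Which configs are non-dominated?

Opt1, Opt2, Opt3, Opt5

Opt1: not dominated.
Opt2: not dominated (best read latency).
Opt3: not dominated (best cost).
Opt4: dominated by Opt1 (read latency 38.8≤39.9, cost 211≤755, write latency 23.7≤37.4).
Opt5: not dominated.
Opt6: dominated by Opt3 (read latency 19.6≤31.6, cost 160≤1013, write latency 58.5≤60.3).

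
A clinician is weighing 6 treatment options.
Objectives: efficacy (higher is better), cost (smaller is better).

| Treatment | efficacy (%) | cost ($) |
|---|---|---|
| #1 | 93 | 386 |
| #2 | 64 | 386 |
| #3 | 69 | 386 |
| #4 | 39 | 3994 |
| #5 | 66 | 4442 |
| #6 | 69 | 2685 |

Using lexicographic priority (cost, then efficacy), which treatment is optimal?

First minimize cost: best is 386, kept {#1, #2, #3}.
Then maximize efficacy: best is 93, kept {#1}.

#1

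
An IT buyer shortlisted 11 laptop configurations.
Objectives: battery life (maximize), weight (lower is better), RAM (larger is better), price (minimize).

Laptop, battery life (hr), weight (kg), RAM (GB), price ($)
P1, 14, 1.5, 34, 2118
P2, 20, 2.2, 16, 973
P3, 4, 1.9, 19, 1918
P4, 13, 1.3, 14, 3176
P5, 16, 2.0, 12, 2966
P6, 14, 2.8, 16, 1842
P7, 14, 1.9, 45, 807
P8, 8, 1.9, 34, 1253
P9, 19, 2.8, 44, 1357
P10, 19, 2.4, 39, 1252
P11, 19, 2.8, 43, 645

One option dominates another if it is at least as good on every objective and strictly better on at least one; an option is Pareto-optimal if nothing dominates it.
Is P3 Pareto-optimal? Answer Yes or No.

No

P7 vs P3: battery life 14≥4, weight 1.9≤1.9, RAM 45≥19, price 807≤1918 — P7 is at least as good on every objective and strictly better on at least one, so P7 dominates P3.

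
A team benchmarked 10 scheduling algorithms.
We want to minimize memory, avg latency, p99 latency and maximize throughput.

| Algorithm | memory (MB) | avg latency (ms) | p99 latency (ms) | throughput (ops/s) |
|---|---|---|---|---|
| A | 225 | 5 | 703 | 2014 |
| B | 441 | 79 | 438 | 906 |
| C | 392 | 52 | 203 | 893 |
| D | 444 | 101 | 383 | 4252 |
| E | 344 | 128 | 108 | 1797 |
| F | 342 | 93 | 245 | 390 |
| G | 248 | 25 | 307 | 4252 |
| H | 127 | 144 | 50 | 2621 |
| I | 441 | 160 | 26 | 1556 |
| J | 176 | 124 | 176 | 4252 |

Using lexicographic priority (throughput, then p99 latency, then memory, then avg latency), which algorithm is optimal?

First maximize throughput: best is 4252, kept {D, G, J}.
Then minimize p99 latency: best is 176, kept {J}.

J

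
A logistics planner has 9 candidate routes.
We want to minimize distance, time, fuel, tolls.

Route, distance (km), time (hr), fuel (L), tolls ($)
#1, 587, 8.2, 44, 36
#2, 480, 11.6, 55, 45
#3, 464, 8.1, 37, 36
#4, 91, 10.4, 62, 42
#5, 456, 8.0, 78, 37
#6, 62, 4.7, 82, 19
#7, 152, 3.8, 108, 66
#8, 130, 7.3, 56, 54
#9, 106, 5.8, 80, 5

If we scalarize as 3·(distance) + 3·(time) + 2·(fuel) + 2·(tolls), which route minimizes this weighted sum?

#1: 3·587 + 3·8.2 + 2·44 + 2·36 = 1945.6
#2: 3·480 + 3·11.6 + 2·55 + 2·45 = 1674.8
#3: 3·464 + 3·8.1 + 2·37 + 2·36 = 1562.3
#4: 3·91 + 3·10.4 + 2·62 + 2·42 = 512.2
#5: 3·456 + 3·8.0 + 2·78 + 2·37 = 1622.0
#6: 3·62 + 3·4.7 + 2·82 + 2·19 = 402.1
#7: 3·152 + 3·3.8 + 2·108 + 2·66 = 815.4
#8: 3·130 + 3·7.3 + 2·56 + 2·54 = 631.9
#9: 3·106 + 3·5.8 + 2·80 + 2·5 = 505.4
Lowest: #6 at 402.1.

#6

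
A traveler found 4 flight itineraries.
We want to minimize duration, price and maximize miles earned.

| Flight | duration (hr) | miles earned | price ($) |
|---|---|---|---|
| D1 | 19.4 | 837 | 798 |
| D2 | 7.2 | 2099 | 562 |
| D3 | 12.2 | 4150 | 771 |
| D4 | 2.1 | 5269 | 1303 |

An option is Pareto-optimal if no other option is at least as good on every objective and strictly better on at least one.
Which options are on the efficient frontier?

D2, D3, D4

D1: dominated by D2 (duration 7.2≤19.4, miles earned 2099≥837, price 562≤798).
D2: not dominated (best price).
D3: not dominated.
D4: not dominated (best duration).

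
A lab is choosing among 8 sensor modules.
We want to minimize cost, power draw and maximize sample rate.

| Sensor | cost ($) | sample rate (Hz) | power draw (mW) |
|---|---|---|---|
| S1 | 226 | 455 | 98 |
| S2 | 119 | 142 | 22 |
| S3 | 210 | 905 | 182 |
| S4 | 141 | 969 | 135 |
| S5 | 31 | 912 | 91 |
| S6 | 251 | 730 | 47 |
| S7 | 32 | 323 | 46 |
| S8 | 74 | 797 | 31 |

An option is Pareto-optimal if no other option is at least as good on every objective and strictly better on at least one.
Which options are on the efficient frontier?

S1: dominated by S5 (cost 31≤226, sample rate 912≥455, power draw 91≤98).
S2: not dominated (best power draw).
S3: dominated by S4 (cost 141≤210, sample rate 969≥905, power draw 135≤182).
S4: not dominated (best sample rate).
S5: not dominated (best cost).
S6: dominated by S8 (cost 74≤251, sample rate 797≥730, power draw 31≤47).
S7: not dominated.
S8: not dominated.

S2, S4, S5, S7, S8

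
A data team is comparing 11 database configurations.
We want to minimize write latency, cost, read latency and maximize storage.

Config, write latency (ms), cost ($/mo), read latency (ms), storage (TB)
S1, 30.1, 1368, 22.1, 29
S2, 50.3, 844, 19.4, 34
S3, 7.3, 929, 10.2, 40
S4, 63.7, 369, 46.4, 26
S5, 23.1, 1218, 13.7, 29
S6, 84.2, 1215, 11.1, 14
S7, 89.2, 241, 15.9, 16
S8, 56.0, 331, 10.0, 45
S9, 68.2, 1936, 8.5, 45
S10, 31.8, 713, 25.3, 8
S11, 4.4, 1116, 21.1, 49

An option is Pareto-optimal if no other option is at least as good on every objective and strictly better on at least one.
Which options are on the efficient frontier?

S1: dominated by S3 (write latency 7.3≤30.1, cost 929≤1368, read latency 10.2≤22.1, storage 40≥29).
S2: not dominated.
S3: not dominated.
S4: dominated by S8 (write latency 56.0≤63.7, cost 331≤369, read latency 10.0≤46.4, storage 45≥26).
S5: dominated by S3 (write latency 7.3≤23.1, cost 929≤1218, read latency 10.2≤13.7, storage 40≥29).
S6: dominated by S3 (write latency 7.3≤84.2, cost 929≤1215, read latency 10.2≤11.1, storage 40≥14).
S7: not dominated (best cost).
S8: not dominated.
S9: not dominated (best read latency).
S10: not dominated.
S11: not dominated (best write latency).

S2, S3, S7, S8, S9, S10, S11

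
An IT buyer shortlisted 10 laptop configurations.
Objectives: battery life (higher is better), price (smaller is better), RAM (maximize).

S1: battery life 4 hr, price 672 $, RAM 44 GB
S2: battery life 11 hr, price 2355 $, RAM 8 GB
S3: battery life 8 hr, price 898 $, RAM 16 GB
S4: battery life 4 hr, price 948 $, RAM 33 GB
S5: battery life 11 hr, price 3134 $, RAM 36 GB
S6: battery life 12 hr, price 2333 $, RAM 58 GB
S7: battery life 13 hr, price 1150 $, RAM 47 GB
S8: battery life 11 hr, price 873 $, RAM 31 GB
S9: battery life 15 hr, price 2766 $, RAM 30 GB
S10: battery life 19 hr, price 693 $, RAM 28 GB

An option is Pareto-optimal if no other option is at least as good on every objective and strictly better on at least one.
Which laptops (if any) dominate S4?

S1: battery life 4≥4, price 672≤948, RAM 44≥33 — dominates S4.
Others (S2, S3, S5, S6, S7, S8, S9, S10) are each worse than S4 on at least one objective.

S1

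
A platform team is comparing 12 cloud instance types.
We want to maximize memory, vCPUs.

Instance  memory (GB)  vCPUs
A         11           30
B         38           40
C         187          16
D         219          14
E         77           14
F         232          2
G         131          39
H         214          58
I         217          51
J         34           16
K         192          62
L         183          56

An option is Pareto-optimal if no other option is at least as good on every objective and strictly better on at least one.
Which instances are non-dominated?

D, F, H, I, K

A: dominated by B (memory 38≥11, vCPUs 40≥30).
B: dominated by H (memory 214≥38, vCPUs 58≥40).
C: dominated by H (memory 214≥187, vCPUs 58≥16).
D: not dominated.
E: dominated by C (memory 187≥77, vCPUs 16≥14).
F: not dominated (best memory).
G: dominated by H (memory 214≥131, vCPUs 58≥39).
H: not dominated.
I: not dominated.
J: dominated by B (memory 38≥34, vCPUs 40≥16).
K: not dominated (best vCPUs).
L: dominated by H (memory 214≥183, vCPUs 58≥56).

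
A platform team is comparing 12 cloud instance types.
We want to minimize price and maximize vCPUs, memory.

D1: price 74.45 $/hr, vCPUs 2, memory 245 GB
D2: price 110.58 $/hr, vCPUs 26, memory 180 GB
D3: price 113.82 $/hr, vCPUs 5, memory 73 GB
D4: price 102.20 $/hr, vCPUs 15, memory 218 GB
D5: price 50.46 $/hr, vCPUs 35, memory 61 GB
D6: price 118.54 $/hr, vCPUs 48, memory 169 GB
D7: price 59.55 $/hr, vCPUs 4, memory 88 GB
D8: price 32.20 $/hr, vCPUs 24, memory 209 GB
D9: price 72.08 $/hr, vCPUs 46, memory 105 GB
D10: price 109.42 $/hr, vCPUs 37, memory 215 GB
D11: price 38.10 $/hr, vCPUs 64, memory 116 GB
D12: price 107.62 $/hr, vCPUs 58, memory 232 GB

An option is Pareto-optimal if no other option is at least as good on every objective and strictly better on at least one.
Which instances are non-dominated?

D1, D4, D8, D11, D12

D1: not dominated (best memory).
D2: dominated by D10 (price 109.42≤110.58, vCPUs 37≥26, memory 215≥180).
D3: dominated by D2 (price 110.58≤113.82, vCPUs 26≥5, memory 180≥73).
D4: not dominated.
D5: dominated by D11 (price 38.10≤50.46, vCPUs 64≥35, memory 116≥61).
D6: dominated by D12 (price 107.62≤118.54, vCPUs 58≥48, memory 232≥169).
D7: dominated by D8 (price 32.20≤59.55, vCPUs 24≥4, memory 209≥88).
D8: not dominated (best price).
D9: dominated by D11 (price 38.10≤72.08, vCPUs 64≥46, memory 116≥105).
D10: dominated by D12 (price 107.62≤109.42, vCPUs 58≥37, memory 232≥215).
D11: not dominated (best vCPUs).
D12: not dominated.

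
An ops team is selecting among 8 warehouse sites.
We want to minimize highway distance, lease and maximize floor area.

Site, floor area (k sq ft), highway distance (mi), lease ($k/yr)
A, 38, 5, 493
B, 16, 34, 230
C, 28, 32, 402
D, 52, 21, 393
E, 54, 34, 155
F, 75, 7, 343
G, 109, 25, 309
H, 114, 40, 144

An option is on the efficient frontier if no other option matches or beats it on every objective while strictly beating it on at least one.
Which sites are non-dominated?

A: not dominated (best highway distance).
B: dominated by E (floor area 54≥16, highway distance 34≤34, lease 155≤230).
C: dominated by D (floor area 52≥28, highway distance 21≤32, lease 393≤402).
D: dominated by F (floor area 75≥52, highway distance 7≤21, lease 343≤393).
E: not dominated.
F: not dominated.
G: not dominated.
H: not dominated (best floor area).

A, E, F, G, H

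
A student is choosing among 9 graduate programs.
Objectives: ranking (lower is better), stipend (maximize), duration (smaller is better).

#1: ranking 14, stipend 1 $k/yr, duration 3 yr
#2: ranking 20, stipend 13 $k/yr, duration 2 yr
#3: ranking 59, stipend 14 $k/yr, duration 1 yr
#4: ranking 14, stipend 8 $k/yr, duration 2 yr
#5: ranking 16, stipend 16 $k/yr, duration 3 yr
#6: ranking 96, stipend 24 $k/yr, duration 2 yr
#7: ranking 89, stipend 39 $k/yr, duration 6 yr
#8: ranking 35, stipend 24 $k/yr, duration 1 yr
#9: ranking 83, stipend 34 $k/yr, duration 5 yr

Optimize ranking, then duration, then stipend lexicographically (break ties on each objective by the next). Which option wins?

#4

First minimize ranking: best is 14, kept {#1, #4}.
Then minimize duration: best is 2, kept {#4}.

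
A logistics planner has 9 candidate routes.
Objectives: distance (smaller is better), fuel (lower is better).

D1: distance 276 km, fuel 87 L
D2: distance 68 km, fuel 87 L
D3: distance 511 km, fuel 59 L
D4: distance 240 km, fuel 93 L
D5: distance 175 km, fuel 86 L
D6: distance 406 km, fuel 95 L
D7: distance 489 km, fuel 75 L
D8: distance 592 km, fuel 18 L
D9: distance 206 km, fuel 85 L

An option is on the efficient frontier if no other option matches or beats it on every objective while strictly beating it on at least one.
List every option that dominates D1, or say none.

D2: distance 68≤276, fuel 87≤87 — dominates D1.
D5: distance 175≤276, fuel 86≤87 — dominates D1.
D9: distance 206≤276, fuel 85≤87 — dominates D1.
Others (D3, D4, D6, D7, D8) are each worse than D1 on at least one objective.

D2, D5, D9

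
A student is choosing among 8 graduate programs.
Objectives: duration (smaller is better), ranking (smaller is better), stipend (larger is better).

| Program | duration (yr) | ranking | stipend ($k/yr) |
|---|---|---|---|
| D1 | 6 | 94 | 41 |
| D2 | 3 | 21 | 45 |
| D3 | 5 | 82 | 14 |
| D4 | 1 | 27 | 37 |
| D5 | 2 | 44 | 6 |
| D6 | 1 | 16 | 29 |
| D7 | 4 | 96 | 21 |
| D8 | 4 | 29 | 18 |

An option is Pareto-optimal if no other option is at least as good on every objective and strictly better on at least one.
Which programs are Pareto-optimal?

D2, D4, D6

D1: dominated by D2 (duration 3≤6, ranking 21≤94, stipend 45≥41).
D2: not dominated (best stipend).
D3: dominated by D2 (duration 3≤5, ranking 21≤82, stipend 45≥14).
D4: not dominated.
D5: dominated by D4 (duration 1≤2, ranking 27≤44, stipend 37≥6).
D6: not dominated (best ranking).
D7: dominated by D2 (duration 3≤4, ranking 21≤96, stipend 45≥21).
D8: dominated by D2 (duration 3≤4, ranking 21≤29, stipend 45≥18).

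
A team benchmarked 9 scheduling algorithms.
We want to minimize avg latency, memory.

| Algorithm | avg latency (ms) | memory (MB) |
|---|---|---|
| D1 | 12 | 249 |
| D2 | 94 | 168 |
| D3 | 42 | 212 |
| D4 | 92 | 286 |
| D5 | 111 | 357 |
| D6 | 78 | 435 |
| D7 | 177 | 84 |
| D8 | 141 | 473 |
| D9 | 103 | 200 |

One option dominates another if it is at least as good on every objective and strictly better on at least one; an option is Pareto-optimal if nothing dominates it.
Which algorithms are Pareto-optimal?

D1, D2, D3, D7

D1: not dominated (best avg latency).
D2: not dominated.
D3: not dominated.
D4: dominated by D1 (avg latency 12≤92, memory 249≤286).
D5: dominated by D1 (avg latency 12≤111, memory 249≤357).
D6: dominated by D1 (avg latency 12≤78, memory 249≤435).
D7: not dominated (best memory).
D8: dominated by D1 (avg latency 12≤141, memory 249≤473).
D9: dominated by D2 (avg latency 94≤103, memory 168≤200).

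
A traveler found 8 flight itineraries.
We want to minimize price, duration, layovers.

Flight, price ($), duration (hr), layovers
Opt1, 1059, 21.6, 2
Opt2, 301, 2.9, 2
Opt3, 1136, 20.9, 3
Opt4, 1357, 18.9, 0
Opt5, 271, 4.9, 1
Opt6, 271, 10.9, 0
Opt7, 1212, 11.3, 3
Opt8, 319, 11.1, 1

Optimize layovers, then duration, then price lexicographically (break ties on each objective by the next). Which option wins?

Opt6

First minimize layovers: best is 0, kept {Opt4, Opt6}.
Then minimize duration: best is 10.9, kept {Opt6}.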